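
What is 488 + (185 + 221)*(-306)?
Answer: -123748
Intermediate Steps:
488 + (185 + 221)*(-306) = 488 + 406*(-306) = 488 - 124236 = -123748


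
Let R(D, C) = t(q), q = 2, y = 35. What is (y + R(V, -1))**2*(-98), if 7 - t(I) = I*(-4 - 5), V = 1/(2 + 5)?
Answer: -352800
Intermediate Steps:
V = 1/7 ≈ 0.14286
t(I) = 7 + 9*I (t(I) = 7 - I*(-4 - 5) = 7 - I*(-9) = 7 - (-9)*I = 7 + 9*I)
R(D, C) = 25 (R(D, C) = 7 + 9*2 = 7 + 18 = 25)
(y + R(V, -1))**2*(-98) = (35 + 25)**2*(-98) = 60**2*(-98) = 3600*(-98) = -352800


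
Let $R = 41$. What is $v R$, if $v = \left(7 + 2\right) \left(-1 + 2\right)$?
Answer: $369$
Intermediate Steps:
$v = 9$ ($v = 9 \cdot 1 = 9$)
$v R = 9 \cdot 41 = 369$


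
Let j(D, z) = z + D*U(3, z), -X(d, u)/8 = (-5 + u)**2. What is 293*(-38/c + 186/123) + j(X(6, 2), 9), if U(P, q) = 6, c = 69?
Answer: -399707/2829 ≈ -141.29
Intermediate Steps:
X(d, u) = -8*(-5 + u)**2
j(D, z) = z + 6*D (j(D, z) = z + D*6 = z + 6*D)
293*(-38/c + 186/123) + j(X(6, 2), 9) = 293*(-38/69 + 186/123) + (9 + 6*(-8*(-5 + 2)**2)) = 293*(-38*1/69 + 186*(1/123)) + (9 + 6*(-8*(-3)**2)) = 293*(-38/69 + 62/41) + (9 + 6*(-8*9)) = 293*(2720/2829) + (9 + 6*(-72)) = 796960/2829 + (9 - 432) = 796960/2829 - 423 = -399707/2829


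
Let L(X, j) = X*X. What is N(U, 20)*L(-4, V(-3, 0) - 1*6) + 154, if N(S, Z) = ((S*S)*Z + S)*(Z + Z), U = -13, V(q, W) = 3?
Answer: 2155034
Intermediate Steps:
L(X, j) = X²
N(S, Z) = 2*Z*(S + Z*S²) (N(S, Z) = (S²*Z + S)*(2*Z) = (Z*S² + S)*(2*Z) = (S + Z*S²)*(2*Z) = 2*Z*(S + Z*S²))
N(U, 20)*L(-4, V(-3, 0) - 1*6) + 154 = (2*(-13)*20*(1 - 13*20))*(-4)² + 154 = (2*(-13)*20*(1 - 260))*16 + 154 = (2*(-13)*20*(-259))*16 + 154 = 134680*16 + 154 = 2154880 + 154 = 2155034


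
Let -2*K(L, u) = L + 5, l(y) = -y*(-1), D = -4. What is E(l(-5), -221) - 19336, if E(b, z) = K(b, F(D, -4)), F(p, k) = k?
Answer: -19336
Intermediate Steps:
l(y) = y
K(L, u) = -5/2 - L/2 (K(L, u) = -(L + 5)/2 = -(5 + L)/2 = -5/2 - L/2)
E(b, z) = -5/2 - b/2
E(l(-5), -221) - 19336 = (-5/2 - ½*(-5)) - 19336 = (-5/2 + 5/2) - 19336 = 0 - 19336 = -19336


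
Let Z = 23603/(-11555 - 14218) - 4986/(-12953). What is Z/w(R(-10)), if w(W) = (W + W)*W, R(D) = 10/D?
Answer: -177225481/667675338 ≈ -0.26544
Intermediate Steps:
Z = -177225481/333837669 (Z = 23603/(-25773) - 4986*(-1/12953) = 23603*(-1/25773) + 4986/12953 = -23603/25773 + 4986/12953 = -177225481/333837669 ≈ -0.53087)
w(W) = 2*W² (w(W) = (2*W)*W = 2*W²)
Z/w(R(-10)) = -177225481/(333837669*(2*(10/(-10))²)) = -177225481/(333837669*(2*(10*(-⅒))²)) = -177225481/(333837669*(2*(-1)²)) = -177225481/(333837669*(2*1)) = -177225481/333837669/2 = -177225481/333837669*½ = -177225481/667675338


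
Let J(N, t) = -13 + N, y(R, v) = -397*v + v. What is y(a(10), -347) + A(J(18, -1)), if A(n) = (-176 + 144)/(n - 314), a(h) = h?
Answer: 42460340/309 ≈ 1.3741e+5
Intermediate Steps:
y(R, v) = -396*v
A(n) = -32/(-314 + n)
y(a(10), -347) + A(J(18, -1)) = -396*(-347) - 32/(-314 + (-13 + 18)) = 137412 - 32/(-314 + 5) = 137412 - 32/(-309) = 137412 - 32*(-1/309) = 137412 + 32/309 = 42460340/309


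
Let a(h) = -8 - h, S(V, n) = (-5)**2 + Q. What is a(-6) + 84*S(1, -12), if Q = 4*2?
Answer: 2770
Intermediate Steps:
Q = 8
S(V, n) = 33 (S(V, n) = (-5)**2 + 8 = 25 + 8 = 33)
a(-6) + 84*S(1, -12) = (-8 - 1*(-6)) + 84*33 = (-8 + 6) + 2772 = -2 + 2772 = 2770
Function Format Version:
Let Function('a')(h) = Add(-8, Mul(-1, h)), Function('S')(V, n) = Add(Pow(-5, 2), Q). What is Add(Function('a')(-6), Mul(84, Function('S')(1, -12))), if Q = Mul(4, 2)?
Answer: 2770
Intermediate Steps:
Q = 8
Function('S')(V, n) = 33 (Function('S')(V, n) = Add(Pow(-5, 2), 8) = Add(25, 8) = 33)
Add(Function('a')(-6), Mul(84, Function('S')(1, -12))) = Add(Add(-8, Mul(-1, -6)), Mul(84, 33)) = Add(Add(-8, 6), 2772) = Add(-2, 2772) = 2770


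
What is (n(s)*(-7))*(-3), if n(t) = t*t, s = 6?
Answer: 756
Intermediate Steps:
n(t) = t²
(n(s)*(-7))*(-3) = (6²*(-7))*(-3) = (36*(-7))*(-3) = -252*(-3) = 756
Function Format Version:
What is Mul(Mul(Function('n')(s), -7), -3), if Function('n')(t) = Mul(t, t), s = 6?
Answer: 756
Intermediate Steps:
Function('n')(t) = Pow(t, 2)
Mul(Mul(Function('n')(s), -7), -3) = Mul(Mul(Pow(6, 2), -7), -3) = Mul(Mul(36, -7), -3) = Mul(-252, -3) = 756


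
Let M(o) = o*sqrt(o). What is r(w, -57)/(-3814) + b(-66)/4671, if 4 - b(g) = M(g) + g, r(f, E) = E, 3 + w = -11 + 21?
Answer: 533227/17815194 + 22*I*sqrt(66)/1557 ≈ 0.029931 + 0.11479*I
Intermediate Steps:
w = 7 (w = -3 + (-11 + 21) = -3 + 10 = 7)
M(o) = o**(3/2)
b(g) = 4 - g - g**(3/2) (b(g) = 4 - (g**(3/2) + g) = 4 - (g + g**(3/2)) = 4 + (-g - g**(3/2)) = 4 - g - g**(3/2))
r(w, -57)/(-3814) + b(-66)/4671 = -57/(-3814) + (4 - 1*(-66) - (-66)**(3/2))/4671 = -57*(-1/3814) + (4 + 66 - (-66)*I*sqrt(66))*(1/4671) = 57/3814 + (4 + 66 + 66*I*sqrt(66))*(1/4671) = 57/3814 + (70 + 66*I*sqrt(66))*(1/4671) = 57/3814 + (70/4671 + 22*I*sqrt(66)/1557) = 533227/17815194 + 22*I*sqrt(66)/1557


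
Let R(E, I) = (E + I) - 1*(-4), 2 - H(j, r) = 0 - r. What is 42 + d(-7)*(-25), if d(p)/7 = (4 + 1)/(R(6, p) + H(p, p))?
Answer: 959/2 ≈ 479.50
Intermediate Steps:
H(j, r) = 2 + r (H(j, r) = 2 - (0 - r) = 2 - (-1)*r = 2 + r)
R(E, I) = 4 + E + I (R(E, I) = (E + I) + 4 = 4 + E + I)
d(p) = 35/(12 + 2*p) (d(p) = 7*((4 + 1)/((4 + 6 + p) + (2 + p))) = 7*(5/((10 + p) + (2 + p))) = 7*(5/(12 + 2*p)) = 35/(12 + 2*p))
42 + d(-7)*(-25) = 42 + (35/(2*(6 - 7)))*(-25) = 42 + ((35/2)/(-1))*(-25) = 42 + ((35/2)*(-1))*(-25) = 42 - 35/2*(-25) = 42 + 875/2 = 959/2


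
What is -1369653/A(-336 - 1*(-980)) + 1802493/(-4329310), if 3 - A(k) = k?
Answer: 5928497031417/2775087710 ≈ 2136.3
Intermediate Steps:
A(k) = 3 - k
-1369653/A(-336 - 1*(-980)) + 1802493/(-4329310) = -1369653/(3 - (-336 - 1*(-980))) + 1802493/(-4329310) = -1369653/(3 - (-336 + 980)) + 1802493*(-1/4329310) = -1369653/(3 - 1*644) - 1802493/4329310 = -1369653/(3 - 644) - 1802493/4329310 = -1369653/(-641) - 1802493/4329310 = -1369653*(-1/641) - 1802493/4329310 = 1369653/641 - 1802493/4329310 = 5928497031417/2775087710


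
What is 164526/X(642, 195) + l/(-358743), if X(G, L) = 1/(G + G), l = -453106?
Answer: 75784955703418/358743 ≈ 2.1125e+8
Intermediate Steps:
X(G, L) = 1/(2*G)
164526/X(642, 195) + l/(-358743) = 164526/(((½)/642)) - 453106/(-358743) = 164526/(((½)*(1/642))) - 453106*(-1/358743) = 164526/(1/1284) + 453106/358743 = 164526*1284 + 453106/358743 = 211251384 + 453106/358743 = 75784955703418/358743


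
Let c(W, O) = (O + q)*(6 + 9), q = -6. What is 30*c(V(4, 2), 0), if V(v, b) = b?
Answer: -2700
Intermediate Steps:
c(W, O) = -90 + 15*O (c(W, O) = (O - 6)*(6 + 9) = (-6 + O)*15 = -90 + 15*O)
30*c(V(4, 2), 0) = 30*(-90 + 15*0) = 30*(-90 + 0) = 30*(-90) = -2700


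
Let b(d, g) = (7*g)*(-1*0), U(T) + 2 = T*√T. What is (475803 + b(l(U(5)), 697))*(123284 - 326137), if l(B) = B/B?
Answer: -96518065959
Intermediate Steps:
U(T) = -2 + T^(3/2) (U(T) = -2 + T*√T = -2 + T^(3/2))
l(B) = 1
b(d, g) = 0 (b(d, g) = (7*g)*0 = 0)
(475803 + b(l(U(5)), 697))*(123284 - 326137) = (475803 + 0)*(123284 - 326137) = 475803*(-202853) = -96518065959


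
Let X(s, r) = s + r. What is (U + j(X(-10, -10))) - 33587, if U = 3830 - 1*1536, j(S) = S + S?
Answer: -31333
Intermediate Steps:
X(s, r) = r + s
j(S) = 2*S
U = 2294 (U = 3830 - 1536 = 2294)
(U + j(X(-10, -10))) - 33587 = (2294 + 2*(-10 - 10)) - 33587 = (2294 + 2*(-20)) - 33587 = (2294 - 40) - 33587 = 2254 - 33587 = -31333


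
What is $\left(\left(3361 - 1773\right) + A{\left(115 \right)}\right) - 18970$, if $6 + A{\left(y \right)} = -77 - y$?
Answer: $-17580$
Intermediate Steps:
$A{\left(y \right)} = -83 - y$ ($A{\left(y \right)} = -6 - \left(77 + y\right) = -83 - y$)
$\left(\left(3361 - 1773\right) + A{\left(115 \right)}\right) - 18970 = \left(\left(3361 - 1773\right) - 198\right) - 18970 = \left(1588 - 198\right) - 18970 = 1390 - 18970 = -17580$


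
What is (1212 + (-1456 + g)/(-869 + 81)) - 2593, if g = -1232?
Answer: -271385/197 ≈ -1377.6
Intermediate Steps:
(1212 + (-1456 + g)/(-869 + 81)) - 2593 = (1212 + (-1456 - 1232)/(-869 + 81)) - 2593 = (1212 - 2688/(-788)) - 2593 = (1212 - 2688*(-1/788)) - 2593 = (1212 + 672/197) - 2593 = 239436/197 - 2593 = -271385/197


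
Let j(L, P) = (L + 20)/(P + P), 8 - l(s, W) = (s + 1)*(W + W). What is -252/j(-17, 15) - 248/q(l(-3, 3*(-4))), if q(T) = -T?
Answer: -12631/5 ≈ -2526.2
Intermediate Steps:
l(s, W) = 8 - 2*W*(1 + s) (l(s, W) = 8 - (s + 1)*(W + W) = 8 - (1 + s)*2*W = 8 - 2*W*(1 + s))
j(L, P) = (20 + L)/(2*P) (j(L, P) = (20 + L)/((2*P)) = (20 + L)*(1/(2*P)) = (20 + L)/(2*P))
-252/j(-17, 15) - 248/q(l(-3, 3*(-4))) = -252*30/(20 - 17) - 248*(-1/(8 - 6*(-4) - 2*3*(-4)*(-3))) = -252/((1/2)*(1/15)*3) - 248*(-1/(8 - 2*(-12) - 2*(-12)*(-3))) = -252/1/10 - 248*(-1/(8 + 24 - 72)) = -252*10 - 248/((-1*(-40))) = -2520 - 248/40 = -2520 - 248*1/40 = -2520 - 31/5 = -12631/5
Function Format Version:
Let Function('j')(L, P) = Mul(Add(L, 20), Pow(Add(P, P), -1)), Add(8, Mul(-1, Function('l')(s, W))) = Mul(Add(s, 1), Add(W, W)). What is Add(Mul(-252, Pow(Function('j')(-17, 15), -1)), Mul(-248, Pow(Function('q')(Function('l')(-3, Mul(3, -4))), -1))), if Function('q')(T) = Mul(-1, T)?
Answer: Rational(-12631, 5) ≈ -2526.2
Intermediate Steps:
Function('l')(s, W) = Add(8, Mul(-2, W, Add(1, s))) (Function('l')(s, W) = Add(8, Mul(-1, Mul(Add(s, 1), Add(W, W)))) = Add(8, Mul(-1, Mul(Add(1, s), Mul(2, W)))) = Add(8, Mul(-1, Mul(2, W, Add(1, s)))) = Add(8, Mul(-2, W, Add(1, s))))
Function('j')(L, P) = Mul(Rational(1, 2), Pow(P, -1), Add(20, L)) (Function('j')(L, P) = Mul(Add(20, L), Pow(Mul(2, P), -1)) = Mul(Add(20, L), Mul(Rational(1, 2), Pow(P, -1))) = Mul(Rational(1, 2), Pow(P, -1), Add(20, L)))
Add(Mul(-252, Pow(Function('j')(-17, 15), -1)), Mul(-248, Pow(Function('q')(Function('l')(-3, Mul(3, -4))), -1))) = Add(Mul(-252, Pow(Mul(Rational(1, 2), Pow(15, -1), Add(20, -17)), -1)), Mul(-248, Pow(Mul(-1, Add(8, Mul(-2, Mul(3, -4)), Mul(-2, Mul(3, -4), -3))), -1))) = Add(Mul(-252, Pow(Mul(Rational(1, 2), Rational(1, 15), 3), -1)), Mul(-248, Pow(Mul(-1, Add(8, Mul(-2, -12), Mul(-2, -12, -3))), -1))) = Add(Mul(-252, Pow(Rational(1, 10), -1)), Mul(-248, Pow(Mul(-1, Add(8, 24, -72)), -1))) = Add(Mul(-252, 10), Mul(-248, Pow(Mul(-1, -40), -1))) = Add(-2520, Mul(-248, Pow(40, -1))) = Add(-2520, Mul(-248, Rational(1, 40))) = Add(-2520, Rational(-31, 5)) = Rational(-12631, 5)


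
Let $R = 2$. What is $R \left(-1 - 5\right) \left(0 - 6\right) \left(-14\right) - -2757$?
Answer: $1749$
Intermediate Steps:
$R \left(-1 - 5\right) \left(0 - 6\right) \left(-14\right) - -2757 = 2 \left(-1 - 5\right) \left(0 - 6\right) \left(-14\right) - -2757 = 2 \left(\left(-6\right) \left(-6\right)\right) \left(-14\right) + 2757 = 2 \cdot 36 \left(-14\right) + 2757 = 72 \left(-14\right) + 2757 = -1008 + 2757 = 1749$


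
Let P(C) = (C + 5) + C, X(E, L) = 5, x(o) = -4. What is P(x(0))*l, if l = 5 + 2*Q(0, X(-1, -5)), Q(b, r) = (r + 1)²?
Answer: -231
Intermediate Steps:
Q(b, r) = (1 + r)²
P(C) = 5 + 2*C (P(C) = (5 + C) + C = 5 + 2*C)
l = 77 (l = 5 + 2*(1 + 5)² = 5 + 2*6² = 5 + 2*36 = 5 + 72 = 77)
P(x(0))*l = (5 + 2*(-4))*77 = (5 - 8)*77 = -3*77 = -231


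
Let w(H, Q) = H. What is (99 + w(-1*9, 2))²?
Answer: 8100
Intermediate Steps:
(99 + w(-1*9, 2))² = (99 - 1*9)² = (99 - 9)² = 90² = 8100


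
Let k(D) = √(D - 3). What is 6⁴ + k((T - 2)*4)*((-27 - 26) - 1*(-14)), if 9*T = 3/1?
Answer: 1296 - 13*I*√87 ≈ 1296.0 - 121.26*I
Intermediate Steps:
T = ⅓ (T = (3/1)/9 = (3*1)/9 = (⅑)*3 = ⅓ ≈ 0.33333)
k(D) = √(-3 + D)
6⁴ + k((T - 2)*4)*((-27 - 26) - 1*(-14)) = 6⁴ + √(-3 + (⅓ - 2)*4)*((-27 - 26) - 1*(-14)) = 1296 + √(-3 - 5/3*4)*(-53 + 14) = 1296 + √(-3 - 20/3)*(-39) = 1296 + √(-29/3)*(-39) = 1296 + (I*√87/3)*(-39) = 1296 - 13*I*√87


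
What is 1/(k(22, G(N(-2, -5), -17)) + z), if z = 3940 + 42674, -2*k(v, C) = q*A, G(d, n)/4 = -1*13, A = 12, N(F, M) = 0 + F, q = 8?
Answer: 1/46566 ≈ 2.1475e-5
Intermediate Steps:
N(F, M) = F
G(d, n) = -52 (G(d, n) = 4*(-1*13) = 4*(-13) = -52)
k(v, C) = -48 (k(v, C) = -4*12 = -½*96 = -48)
z = 46614
1/(k(22, G(N(-2, -5), -17)) + z) = 1/(-48 + 46614) = 1/46566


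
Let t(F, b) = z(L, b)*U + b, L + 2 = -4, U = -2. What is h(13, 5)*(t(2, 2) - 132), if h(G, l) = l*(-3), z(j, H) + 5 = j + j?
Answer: 1440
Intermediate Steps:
L = -6 (L = -2 - 4 = -6)
z(j, H) = -5 + 2*j (z(j, H) = -5 + (j + j) = -5 + 2*j)
h(G, l) = -3*l
t(F, b) = 34 + b (t(F, b) = (-5 + 2*(-6))*(-2) + b = (-5 - 12)*(-2) + b = -17*(-2) + b = 34 + b)
h(13, 5)*(t(2, 2) - 132) = (-3*5)*((34 + 2) - 132) = -15*(36 - 132) = -15*(-96) = 1440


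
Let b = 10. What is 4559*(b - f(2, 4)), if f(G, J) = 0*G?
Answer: 45590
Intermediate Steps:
f(G, J) = 0
4559*(b - f(2, 4)) = 4559*(10 - 1*0) = 4559*(10 + 0) = 4559*10 = 45590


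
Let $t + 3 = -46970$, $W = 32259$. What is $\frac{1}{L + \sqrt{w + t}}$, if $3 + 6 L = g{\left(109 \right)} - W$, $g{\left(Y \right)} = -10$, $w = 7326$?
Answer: $- \frac{48408}{260727319} - \frac{9 i \sqrt{39647}}{260727319} \approx -0.00018567 - 6.8732 \cdot 10^{-6} i$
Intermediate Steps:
$t = -46973$ ($t = -3 - 46970 = -46973$)
$L = - \frac{16136}{3}$ ($L = - \frac{1}{2} + \frac{-10 - 32259}{6} = - \frac{1}{2} + \frac{1}{6} \left(-32269\right) = - \frac{1}{2} - \frac{32269}{6} = - \frac{16136}{3} \approx -5378.7$)
$\frac{1}{L + \sqrt{w + t}} = \frac{1}{- \frac{16136}{3} + \sqrt{7326 - 46973}} = \frac{1}{- \frac{16136}{3} + \sqrt{-39647}} = \frac{1}{- \frac{16136}{3} + i \sqrt{39647}}$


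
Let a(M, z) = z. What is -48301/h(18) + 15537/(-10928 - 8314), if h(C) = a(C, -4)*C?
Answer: 51571621/76968 ≈ 670.04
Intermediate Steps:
h(C) = -4*C
-48301/h(18) + 15537/(-10928 - 8314) = -48301/((-4*18)) + 15537/(-10928 - 8314) = -48301/(-72) + 15537/(-19242) = -48301*(-1/72) + 15537*(-1/19242) = 48301/72 - 5179/6414 = 51571621/76968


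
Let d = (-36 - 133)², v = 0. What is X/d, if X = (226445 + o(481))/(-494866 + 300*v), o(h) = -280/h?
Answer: -108919765/6798390424306 ≈ -1.6021e-5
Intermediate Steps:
d = 28561 (d = (-169)² = 28561)
X = -108919765/238030546 (X = (226445 - 280/481)/(-494866 + 300*0) = (226445 - 280*1/481)/(-494866 + 0) = (226445 - 280/481)/(-494866) = (108919765/481)*(-1/494866) = -108919765/238030546 ≈ -0.45759)
X/d = -108919765/238030546/28561 = -108919765/238030546*1/28561 = -108919765/6798390424306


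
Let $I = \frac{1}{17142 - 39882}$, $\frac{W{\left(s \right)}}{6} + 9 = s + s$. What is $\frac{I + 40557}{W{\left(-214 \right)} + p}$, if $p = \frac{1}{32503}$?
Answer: $- \frac{29976417616037}{1937967950100} \approx -15.468$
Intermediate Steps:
$W{\left(s \right)} = -54 + 12 s$ ($W{\left(s \right)} = -54 + 6 \left(s + s\right) = -54 + 6 \cdot 2 s = -54 + 12 s$)
$p = \frac{1}{32503} \approx 3.0766 \cdot 10^{-5}$
$I = - \frac{1}{22740}$ ($I = \frac{1}{17142 - 39882} = \frac{1}{-22740} = - \frac{1}{22740} \approx -4.3975 \cdot 10^{-5}$)
$\frac{I + 40557}{W{\left(-214 \right)} + p} = \frac{- \frac{1}{22740} + 40557}{\left(-54 + 12 \left(-214\right)\right) + \frac{1}{32503}} = \frac{922266179}{22740 \left(\left(-54 - 2568\right) + \frac{1}{32503}\right)} = \frac{922266179}{22740 \left(-2622 + \frac{1}{32503}\right)} = \frac{922266179}{22740 \left(- \frac{85222865}{32503}\right)} = \frac{922266179}{22740} \left(- \frac{32503}{85222865}\right) = - \frac{29976417616037}{1937967950100}$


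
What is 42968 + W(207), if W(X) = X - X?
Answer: 42968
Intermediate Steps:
W(X) = 0
42968 + W(207) = 42968 + 0 = 42968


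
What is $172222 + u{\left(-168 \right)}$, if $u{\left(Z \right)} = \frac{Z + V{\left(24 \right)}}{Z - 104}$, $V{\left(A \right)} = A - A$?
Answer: $\frac{5855569}{34} \approx 1.7222 \cdot 10^{5}$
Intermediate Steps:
$V{\left(A \right)} = 0$
$u{\left(Z \right)} = \frac{Z}{-104 + Z}$ ($u{\left(Z \right)} = \frac{Z + 0}{Z - 104} = \frac{Z}{-104 + Z}$)
$172222 + u{\left(-168 \right)} = 172222 - \frac{168}{-104 - 168} = 172222 - \frac{168}{-272} = 172222 - - \frac{21}{34} = 172222 + \frac{21}{34} = \frac{5855569}{34}$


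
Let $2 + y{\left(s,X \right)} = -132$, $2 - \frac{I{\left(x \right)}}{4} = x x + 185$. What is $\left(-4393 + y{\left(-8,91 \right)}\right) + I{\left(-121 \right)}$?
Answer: $-63823$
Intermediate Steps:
$I{\left(x \right)} = -732 - 4 x^{2}$ ($I{\left(x \right)} = 8 - 4 \left(x x + 185\right) = 8 - 4 \left(x^{2} + 185\right) = 8 - 4 \left(185 + x^{2}\right) = 8 - \left(740 + 4 x^{2}\right) = -732 - 4 x^{2}$)
$y{\left(s,X \right)} = -134$ ($y{\left(s,X \right)} = -2 - 132 = -134$)
$\left(-4393 + y{\left(-8,91 \right)}\right) + I{\left(-121 \right)} = \left(-4393 - 134\right) - \left(732 + 4 \left(-121\right)^{2}\right) = -4527 - 59296 = -63823$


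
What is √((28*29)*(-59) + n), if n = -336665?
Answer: I*√384573 ≈ 620.14*I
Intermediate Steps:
√((28*29)*(-59) + n) = √((28*29)*(-59) - 336665) = √(812*(-59) - 336665) = √(-47908 - 336665) = √(-384573) = I*√384573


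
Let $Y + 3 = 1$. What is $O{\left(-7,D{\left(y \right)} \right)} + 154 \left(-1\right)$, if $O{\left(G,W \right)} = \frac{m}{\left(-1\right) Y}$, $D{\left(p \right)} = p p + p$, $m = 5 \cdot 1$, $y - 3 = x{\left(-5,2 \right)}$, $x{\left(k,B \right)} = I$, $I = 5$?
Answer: $- \frac{303}{2} \approx -151.5$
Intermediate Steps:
$Y = -2$ ($Y = -3 + 1 = -2$)
$x{\left(k,B \right)} = 5$
$y = 8$ ($y = 3 + 5 = 8$)
$m = 5$
$D{\left(p \right)} = p + p^{2}$ ($D{\left(p \right)} = p^{2} + p = p + p^{2}$)
$O{\left(G,W \right)} = \frac{5}{2}$ ($O{\left(G,W \right)} = \frac{5}{\left(-1\right) \left(-2\right)} = \frac{5}{2}$)
$O{\left(-7,D{\left(y \right)} \right)} + 154 \left(-1\right) = \frac{5}{2} + 154 \left(-1\right) = \frac{5}{2} - 154 = - \frac{303}{2}$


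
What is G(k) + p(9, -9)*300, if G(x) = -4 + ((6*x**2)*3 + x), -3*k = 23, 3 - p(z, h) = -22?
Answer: 25639/3 ≈ 8546.3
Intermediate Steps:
p(z, h) = 25 (p(z, h) = 3 - 1*(-22) = 3 + 22 = 25)
k = -23/3 (k = -1/3*23 = -23/3 ≈ -7.6667)
G(x) = -4 + x + 18*x**2 (G(x) = -4 + (18*x**2 + x) = -4 + (x + 18*x**2) = -4 + x + 18*x**2)
G(k) + p(9, -9)*300 = (-4 - 23/3 + 18*(-23/3)**2) + 25*300 = (-4 - 23/3 + 18*(529/9)) + 7500 = (-4 - 23/3 + 1058) + 7500 = 3139/3 + 7500 = 25639/3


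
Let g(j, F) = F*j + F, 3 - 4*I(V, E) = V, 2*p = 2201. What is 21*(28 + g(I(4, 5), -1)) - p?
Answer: -2113/4 ≈ -528.25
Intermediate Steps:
p = 2201/2 (p = (½)*2201 = 2201/2 ≈ 1100.5)
I(V, E) = ¾ - V/4
g(j, F) = F + F*j
21*(28 + g(I(4, 5), -1)) - p = 21*(28 - (1 + (¾ - ¼*4))) - 1*2201/2 = 21*(28 - (1 + (¾ - 1))) - 2201/2 = 21*(28 - (1 - ¼)) - 2201/2 = 21*(28 - 1*¾) - 2201/2 = 21*(28 - ¾) - 2201/2 = 21*(109/4) - 2201/2 = 2289/4 - 2201/2 = -2113/4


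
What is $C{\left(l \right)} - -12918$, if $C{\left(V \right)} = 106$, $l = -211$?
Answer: $13024$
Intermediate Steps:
$C{\left(l \right)} - -12918 = 106 - -12918 = 106 + 12918 = 13024$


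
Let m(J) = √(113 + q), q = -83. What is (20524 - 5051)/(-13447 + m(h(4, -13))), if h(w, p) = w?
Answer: -208065431/180821779 - 15473*√30/180821779 ≈ -1.1511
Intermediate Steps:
m(J) = √30 (m(J) = √(113 - 83) = √30)
(20524 - 5051)/(-13447 + m(h(4, -13))) = (20524 - 5051)/(-13447 + √30) = 15473/(-13447 + √30)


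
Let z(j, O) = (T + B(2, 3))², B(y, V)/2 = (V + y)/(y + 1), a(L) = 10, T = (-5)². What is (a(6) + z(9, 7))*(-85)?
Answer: -621775/9 ≈ -69086.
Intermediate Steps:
T = 25
B(y, V) = 2*(V + y)/(1 + y) (B(y, V) = 2*((V + y)/(y + 1)) = 2*((V + y)/(1 + y)) = 2*(V + y)/(1 + y))
z(j, O) = 7225/9 (z(j, O) = (25 + 2*(3 + 2)/(1 + 2))² = (25 + 2*5/3)² = (25 + 2*(⅓)*5)² = (25 + 10/3)² = (85/3)² = 7225/9)
(a(6) + z(9, 7))*(-85) = (10 + 7225/9)*(-85) = (7315/9)*(-85) = -621775/9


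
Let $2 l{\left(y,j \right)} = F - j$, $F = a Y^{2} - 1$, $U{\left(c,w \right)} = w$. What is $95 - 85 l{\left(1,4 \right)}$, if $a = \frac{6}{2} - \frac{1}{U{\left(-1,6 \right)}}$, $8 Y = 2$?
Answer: $\frac{57595}{192} \approx 299.97$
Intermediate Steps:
$Y = \frac{1}{4}$ ($Y = \frac{1}{8} \cdot 2 = \frac{1}{4} \approx 0.25$)
$a = \frac{17}{6}$ ($a = \frac{6}{2} - \frac{1}{6} = 6 \cdot \frac{1}{2} - \frac{1}{6} = 3 - \frac{1}{6} = \frac{17}{6} \approx 2.8333$)
$F = - \frac{79}{96}$ ($F = \frac{17}{6 \cdot 16} - 1 = \frac{17}{6} \cdot \frac{1}{16} - 1 = \frac{17}{96} - 1 = - \frac{79}{96} \approx -0.82292$)
$l{\left(y,j \right)} = - \frac{79}{192} - \frac{j}{2}$ ($l{\left(y,j \right)} = \frac{- \frac{79}{96} - j}{2} = - \frac{79}{192} - \frac{j}{2}$)
$95 - 85 l{\left(1,4 \right)} = 95 - 85 \left(- \frac{79}{192} - 2\right) = 95 - - \frac{39355}{192} = 95 + \frac{39355}{192} = \frac{57595}{192}$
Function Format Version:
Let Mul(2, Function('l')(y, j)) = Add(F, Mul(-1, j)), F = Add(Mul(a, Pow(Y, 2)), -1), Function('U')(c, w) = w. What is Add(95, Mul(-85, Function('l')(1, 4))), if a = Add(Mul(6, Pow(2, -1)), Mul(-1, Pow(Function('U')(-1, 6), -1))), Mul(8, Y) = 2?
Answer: Rational(57595, 192) ≈ 299.97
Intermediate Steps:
Y = Rational(1, 4) (Y = Mul(Rational(1, 8), 2) = Rational(1, 4) ≈ 0.25000)
a = Rational(17, 6) (a = Add(Mul(6, Pow(2, -1)), Mul(-1, Pow(6, -1))) = Add(Mul(6, Rational(1, 2)), Mul(-1, Rational(1, 6))) = Add(3, Rational(-1, 6)) = Rational(17, 6) ≈ 2.8333)
F = Rational(-79, 96) (F = Add(Mul(Rational(17, 6), Pow(Rational(1, 4), 2)), -1) = Add(Mul(Rational(17, 6), Rational(1, 16)), -1) = Add(Rational(17, 96), -1) = Rational(-79, 96) ≈ -0.82292)
Function('l')(y, j) = Add(Rational(-79, 192), Mul(Rational(-1, 2), j)) (Function('l')(y, j) = Mul(Rational(1, 2), Add(Rational(-79, 96), Mul(-1, j))) = Add(Rational(-79, 192), Mul(Rational(-1, 2), j)))
Add(95, Mul(-85, Function('l')(1, 4))) = Add(95, Mul(-85, Add(Rational(-79, 192), Mul(Rational(-1, 2), 4)))) = Add(95, Mul(-85, Add(Rational(-79, 192), -2))) = Add(95, Mul(-85, Rational(-463, 192))) = Add(95, Rational(39355, 192)) = Rational(57595, 192)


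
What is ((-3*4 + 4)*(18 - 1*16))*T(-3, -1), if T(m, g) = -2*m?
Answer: -96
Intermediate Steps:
((-3*4 + 4)*(18 - 1*16))*T(-3, -1) = ((-3*4 + 4)*(18 - 1*16))*(-2*(-3)) = ((-12 + 4)*(18 - 16))*6 = -8*2*6 = -16*6 = -96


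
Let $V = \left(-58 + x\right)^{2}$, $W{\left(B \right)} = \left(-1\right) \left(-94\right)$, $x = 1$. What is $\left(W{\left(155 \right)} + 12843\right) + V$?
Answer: $16186$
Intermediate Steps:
$W{\left(B \right)} = 94$
$V = 3249$ ($V = \left(-58 + 1\right)^{2} = \left(-57\right)^{2} = 3249$)
$\left(W{\left(155 \right)} + 12843\right) + V = \left(94 + 12843\right) + 3249 = 12937 + 3249 = 16186$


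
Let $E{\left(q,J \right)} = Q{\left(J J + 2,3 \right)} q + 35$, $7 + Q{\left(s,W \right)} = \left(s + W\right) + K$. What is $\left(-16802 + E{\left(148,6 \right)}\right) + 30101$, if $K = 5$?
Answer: $19106$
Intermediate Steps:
$Q{\left(s,W \right)} = -2 + W + s$ ($Q{\left(s,W \right)} = -7 + \left(\left(s + W\right) + 5\right) = -7 + \left(\left(W + s\right) + 5\right) = -7 + \left(5 + W + s\right) = -2 + W + s$)
$E{\left(q,J \right)} = 35 + q \left(3 + J^{2}\right)$ ($E{\left(q,J \right)} = \left(-2 + 3 + \left(J J + 2\right)\right) q + 35 = \left(-2 + 3 + \left(J^{2} + 2\right)\right) q + 35 = \left(-2 + 3 + \left(2 + J^{2}\right)\right) q + 35 = \left(3 + J^{2}\right) q + 35 = q \left(3 + J^{2}\right) + 35 = 35 + q \left(3 + J^{2}\right)$)
$\left(-16802 + E{\left(148,6 \right)}\right) + 30101 = \left(-16802 + \left(35 + 148 \left(3 + 6^{2}\right)\right)\right) + 30101 = \left(-16802 + \left(35 + 148 \left(3 + 36\right)\right)\right) + 30101 = \left(-16802 + \left(35 + 148 \cdot 39\right)\right) + 30101 = \left(-16802 + \left(35 + 5772\right)\right) + 30101 = \left(-16802 + 5807\right) + 30101 = -10995 + 30101 = 19106$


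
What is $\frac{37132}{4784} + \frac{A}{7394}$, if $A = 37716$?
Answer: $\frac{56873419}{4421612} \approx 12.863$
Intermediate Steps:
$\frac{37132}{4784} + \frac{A}{7394} = \frac{37132}{4784} + \frac{37716}{7394} = 37132 \cdot \frac{1}{4784} + 37716 \cdot \frac{1}{7394} = \frac{9283}{1196} + \frac{18858}{3697} = \frac{56873419}{4421612}$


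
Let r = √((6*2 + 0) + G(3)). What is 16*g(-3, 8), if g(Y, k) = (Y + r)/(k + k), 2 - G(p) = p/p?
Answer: -3 + √13 ≈ 0.60555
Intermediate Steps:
G(p) = 1 (G(p) = 2 - p/p = 2 - 1*1 = 2 - 1 = 1)
r = √13 (r = √((6*2 + 0) + 1) = √((12 + 0) + 1) = √(12 + 1) = √13 ≈ 3.6056)
g(Y, k) = (Y + √13)/(2*k) (g(Y, k) = (Y + √13)/(k + k) = (Y + √13)/((2*k)) = (Y + √13)*(1/(2*k)) = (Y + √13)/(2*k))
16*g(-3, 8) = 16*((½)*(-3 + √13)/8) = 16*((½)*(⅛)*(-3 + √13)) = 16*(-3/16 + √13/16) = -3 + √13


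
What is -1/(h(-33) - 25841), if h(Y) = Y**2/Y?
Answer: 1/25874 ≈ 3.8649e-5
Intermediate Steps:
h(Y) = Y
-1/(h(-33) - 25841) = -1/(-33 - 25841) = -1/(-25874) = -1*(-1/25874) = 1/25874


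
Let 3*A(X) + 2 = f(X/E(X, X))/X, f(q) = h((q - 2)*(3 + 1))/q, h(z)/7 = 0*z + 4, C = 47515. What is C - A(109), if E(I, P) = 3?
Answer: 1693600823/35643 ≈ 47516.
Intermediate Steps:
h(z) = 28 (h(z) = 7*(0*z + 4) = 7*(0 + 4) = 7*4 = 28)
f(q) = 28/q
A(X) = -⅔ + 28/X² (A(X) = -⅔ + ((28/((X/3)))/X)/3 = -⅔ + ((28*(3/X))/X)/3 = -⅔ + ((84/X)/X)/3 = -⅔ + (84/X²)/3 = -⅔ + 28/X²)
C - A(109) = 47515 - (-⅔ + 28/109²) = 47515 - (-⅔ + 28*(1/11881)) = 47515 - (-⅔ + 28/11881) = 47515 - 1*(-23678/35643) = 47515 + 23678/35643 = 1693600823/35643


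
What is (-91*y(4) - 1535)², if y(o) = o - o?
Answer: 2356225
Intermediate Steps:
y(o) = 0
(-91*y(4) - 1535)² = (-91*0 - 1535)² = (0 - 1535)² = (-1535)² = 2356225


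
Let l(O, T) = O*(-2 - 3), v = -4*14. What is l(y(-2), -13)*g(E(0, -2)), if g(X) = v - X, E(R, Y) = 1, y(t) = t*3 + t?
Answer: -2280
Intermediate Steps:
v = -56
y(t) = 4*t (y(t) = 3*t + t = 4*t)
l(O, T) = -5*O (l(O, T) = O*(-5) = -5*O)
g(X) = -56 - X
l(y(-2), -13)*g(E(0, -2)) = (-20*(-2))*(-56 - 1*1) = (-5*(-8))*(-56 - 1) = 40*(-57) = -2280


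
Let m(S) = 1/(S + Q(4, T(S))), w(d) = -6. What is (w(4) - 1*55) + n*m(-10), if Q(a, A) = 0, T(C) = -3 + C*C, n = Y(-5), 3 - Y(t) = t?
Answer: -309/5 ≈ -61.800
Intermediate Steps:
Y(t) = 3 - t
n = 8 (n = 3 - 1*(-5) = 3 + 5 = 8)
T(C) = -3 + C²
m(S) = 1/S (m(S) = 1/(S + 0) = 1/S)
(w(4) - 1*55) + n*m(-10) = (-6 - 1*55) + 8/(-10) = (-6 - 55) + 8*(-⅒) = -61 - ⅘ = -309/5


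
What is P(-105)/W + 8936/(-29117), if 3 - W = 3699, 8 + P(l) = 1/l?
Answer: -313035953/1027247760 ≈ -0.30473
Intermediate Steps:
P(l) = -8 + 1/l
W = -3696 (W = 3 - 1*3699 = 3 - 3699 = -3696)
P(-105)/W + 8936/(-29117) = (-8 + 1/(-105))/(-3696) + 8936/(-29117) = (-8 - 1/105)*(-1/3696) + 8936*(-1/29117) = -841/105*(-1/3696) - 8936/29117 = 841/388080 - 8936/29117 = -313035953/1027247760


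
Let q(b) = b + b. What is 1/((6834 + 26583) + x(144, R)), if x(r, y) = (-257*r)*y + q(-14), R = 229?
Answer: -1/8441443 ≈ -1.1846e-7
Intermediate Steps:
q(b) = 2*b
x(r, y) = -28 - 257*r*y (x(r, y) = (-257*r)*y + 2*(-14) = -257*r*y - 28 = -28 - 257*r*y)
1/((6834 + 26583) + x(144, R)) = 1/((6834 + 26583) + (-28 - 257*144*229)) = 1/(33417 + (-28 - 8474832)) = 1/(33417 - 8474860) = 1/(-8441443) = -1/8441443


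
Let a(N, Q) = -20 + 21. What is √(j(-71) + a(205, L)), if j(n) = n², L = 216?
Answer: √5042 ≈ 71.007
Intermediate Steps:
a(N, Q) = 1
√(j(-71) + a(205, L)) = √((-71)² + 1) = √(5041 + 1) = √5042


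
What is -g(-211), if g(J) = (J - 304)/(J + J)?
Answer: -515/422 ≈ -1.2204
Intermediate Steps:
g(J) = (-304 + J)/(2*J) (g(J) = (-304 + J)/((2*J)) = (-304 + J)*(1/(2*J)) = (-304 + J)/(2*J))
-g(-211) = -(-304 - 211)/(2*(-211)) = -(-1)*(-515)/(2*211) = -1*515/422 = -515/422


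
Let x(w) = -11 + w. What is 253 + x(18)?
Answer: 260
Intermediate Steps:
253 + x(18) = 253 + (-11 + 18) = 253 + 7 = 260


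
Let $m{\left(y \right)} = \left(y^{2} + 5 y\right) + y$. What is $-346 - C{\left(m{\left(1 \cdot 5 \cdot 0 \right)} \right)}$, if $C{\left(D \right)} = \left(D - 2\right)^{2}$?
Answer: $-350$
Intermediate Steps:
$m{\left(y \right)} = y^{2} + 6 y$
$C{\left(D \right)} = \left(-2 + D\right)^{2}$
$-346 - C{\left(m{\left(1 \cdot 5 \cdot 0 \right)} \right)} = -346 - \left(-2 + 1 \cdot 5 \cdot 0 \left(6 + 1 \cdot 5 \cdot 0\right)\right)^{2} = -346 - \left(-2 + 5 \cdot 0 \left(6 + 5 \cdot 0\right)\right)^{2} = -346 - \left(-2 + 0 \left(6 + 0\right)\right)^{2} = -346 - \left(-2 + 0 \cdot 6\right)^{2} = -346 - \left(-2 + 0\right)^{2} = -346 - \left(-2\right)^{2} = -346 - 4 = -350$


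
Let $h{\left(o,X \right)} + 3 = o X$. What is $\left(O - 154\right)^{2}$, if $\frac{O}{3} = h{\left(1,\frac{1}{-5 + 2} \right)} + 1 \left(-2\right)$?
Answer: $28900$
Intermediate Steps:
$h{\left(o,X \right)} = -3 + X o$ ($h{\left(o,X \right)} = -3 + o X = -3 + X o$)
$O = -16$ ($O = 3 \left(\left(-3 + \frac{1}{-5 + 2} \cdot 1\right) + 1 \left(-2\right)\right) = 3 \left(\left(-3 + \frac{1}{-3} \cdot 1\right) - 2\right) = 3 \left(\left(-3 - \frac{1}{3}\right) - 2\right) = 3 \left(- \frac{10}{3} - 2\right) = 3 \left(- \frac{16}{3}\right) = -16$)
$\left(O - 154\right)^{2} = \left(-16 - 154\right)^{2} = \left(-170\right)^{2} = 28900$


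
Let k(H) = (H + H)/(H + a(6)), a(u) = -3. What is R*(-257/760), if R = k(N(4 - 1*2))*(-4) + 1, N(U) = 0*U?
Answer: -257/760 ≈ -0.33816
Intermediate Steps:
N(U) = 0
k(H) = 2*H/(-3 + H) (k(H) = (H + H)/(H - 3) = (2*H)/(-3 + H) = 2*H/(-3 + H))
R = 1 (R = (2*0/(-3 + 0))*(-4) + 1 = (2*0/(-3))*(-4) + 1 = (2*0*(-⅓))*(-4) + 1 = 0*(-4) + 1 = 0 + 1 = 1)
R*(-257/760) = 1*(-257/760) = -257/760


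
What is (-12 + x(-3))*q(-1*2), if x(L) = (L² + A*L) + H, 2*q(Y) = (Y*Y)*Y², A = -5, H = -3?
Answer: 72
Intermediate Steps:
q(Y) = Y⁴/2 (q(Y) = ((Y*Y)*Y²)/2 = (Y²*Y²)/2 = Y⁴/2)
x(L) = -3 + L² - 5*L (x(L) = (L² - 5*L) - 3 = -3 + L² - 5*L)
(-12 + x(-3))*q(-1*2) = (-12 + (-3 + (-3)² - 5*(-3)))*((-1*2)⁴/2) = (-12 + (-3 + 9 + 15))*((½)*(-2)⁴) = (-12 + 21)*((½)*16) = 9*8 = 72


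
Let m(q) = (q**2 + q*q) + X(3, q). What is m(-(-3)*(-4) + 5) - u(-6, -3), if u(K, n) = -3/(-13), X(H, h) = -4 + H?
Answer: 1258/13 ≈ 96.769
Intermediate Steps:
m(q) = -1 + 2*q**2 (m(q) = (q**2 + q*q) + (-4 + 3) = (q**2 + q**2) - 1 = 2*q**2 - 1 = -1 + 2*q**2)
u(K, n) = 3/13 (u(K, n) = -3*(-1/13) = 3/13)
m(-(-3)*(-4) + 5) - u(-6, -3) = (-1 + 2*(-(-3)*(-4) + 5)**2) - 1*3/13 = (-1 + 2*(-1*12 + 5)**2) - 3/13 = (-1 + 2*(-12 + 5)**2) - 3/13 = (-1 + 2*(-7)**2) - 3/13 = (-1 + 2*49) - 3/13 = (-1 + 98) - 3/13 = 97 - 3/13 = 1258/13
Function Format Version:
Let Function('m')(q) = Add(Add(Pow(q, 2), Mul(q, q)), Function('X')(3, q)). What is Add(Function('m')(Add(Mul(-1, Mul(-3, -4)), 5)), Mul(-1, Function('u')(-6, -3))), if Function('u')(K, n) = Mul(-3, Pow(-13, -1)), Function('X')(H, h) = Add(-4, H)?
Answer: Rational(1258, 13) ≈ 96.769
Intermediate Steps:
Function('m')(q) = Add(-1, Mul(2, Pow(q, 2))) (Function('m')(q) = Add(Add(Pow(q, 2), Mul(q, q)), Add(-4, 3)) = Add(Add(Pow(q, 2), Pow(q, 2)), -1) = Add(Mul(2, Pow(q, 2)), -1) = Add(-1, Mul(2, Pow(q, 2))))
Function('u')(K, n) = Rational(3, 13) (Function('u')(K, n) = Mul(-3, Rational(-1, 13)) = Rational(3, 13))
Add(Function('m')(Add(Mul(-1, Mul(-3, -4)), 5)), Mul(-1, Function('u')(-6, -3))) = Add(Add(-1, Mul(2, Pow(Add(Mul(-1, Mul(-3, -4)), 5), 2))), Mul(-1, Rational(3, 13))) = Add(Add(-1, Mul(2, Pow(Add(Mul(-1, 12), 5), 2))), Rational(-3, 13)) = Add(Add(-1, Mul(2, Pow(Add(-12, 5), 2))), Rational(-3, 13)) = Add(Add(-1, Mul(2, Pow(-7, 2))), Rational(-3, 13)) = Add(Add(-1, Mul(2, 49)), Rational(-3, 13)) = Add(Add(-1, 98), Rational(-3, 13)) = Add(97, Rational(-3, 13)) = Rational(1258, 13)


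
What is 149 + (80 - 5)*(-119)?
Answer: -8776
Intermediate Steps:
149 + (80 - 5)*(-119) = 149 + 75*(-119) = 149 - 8925 = -8776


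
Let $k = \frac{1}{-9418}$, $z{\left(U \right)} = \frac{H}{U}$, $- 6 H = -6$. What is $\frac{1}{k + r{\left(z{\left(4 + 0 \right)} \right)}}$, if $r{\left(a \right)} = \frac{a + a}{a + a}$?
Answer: $\frac{9418}{9417} \approx 1.0001$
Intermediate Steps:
$H = 1$ ($H = \left(- \frac{1}{6}\right) \left(-6\right) = 1$)
$z{\left(U \right)} = \frac{1}{U}$ ($z{\left(U \right)} = 1 \frac{1}{U} = \frac{1}{U}$)
$r{\left(a \right)} = 1$ ($r{\left(a \right)} = \frac{2 a}{2 a} = 2 a \frac{1}{2 a} = 1$)
$k = - \frac{1}{9418} \approx -0.00010618$
$\frac{1}{k + r{\left(z{\left(4 + 0 \right)} \right)}} = \frac{1}{- \frac{1}{9418} + 1} = \frac{1}{\frac{9417}{9418}} = \frac{9418}{9417}$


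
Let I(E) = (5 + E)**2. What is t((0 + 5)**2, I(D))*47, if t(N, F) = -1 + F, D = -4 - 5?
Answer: 705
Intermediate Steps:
D = -9
t((0 + 5)**2, I(D))*47 = (-1 + (5 - 9)**2)*47 = (-1 + (-4)**2)*47 = (-1 + 16)*47 = 15*47 = 705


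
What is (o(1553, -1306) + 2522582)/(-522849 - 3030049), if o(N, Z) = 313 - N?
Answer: -1260671/1776449 ≈ -0.70966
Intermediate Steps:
(o(1553, -1306) + 2522582)/(-522849 - 3030049) = ((313 - 1*1553) + 2522582)/(-522849 - 3030049) = ((313 - 1553) + 2522582)/(-3552898) = (-1240 + 2522582)*(-1/3552898) = 2521342*(-1/3552898) = -1260671/1776449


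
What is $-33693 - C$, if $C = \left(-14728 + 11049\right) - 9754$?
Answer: $-20260$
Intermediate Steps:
$C = -13433$ ($C = -3679 - 9754 = -13433$)
$-33693 - C = -33693 - -13433 = -33693 + 13433 = -20260$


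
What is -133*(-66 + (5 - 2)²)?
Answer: 7581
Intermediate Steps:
-133*(-66 + (5 - 2)²) = -133*(-66 + 3²) = -133*(-66 + 9) = -133*(-57) = 7581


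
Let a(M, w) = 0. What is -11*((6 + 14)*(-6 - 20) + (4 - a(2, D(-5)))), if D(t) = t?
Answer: 5676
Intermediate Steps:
-11*((6 + 14)*(-6 - 20) + (4 - a(2, D(-5)))) = -11*((6 + 14)*(-6 - 20) + (4 - 1*0)) = -11*(20*(-26) + (4 + 0)) = -11*(-520 + 4) = -11*(-516) = 5676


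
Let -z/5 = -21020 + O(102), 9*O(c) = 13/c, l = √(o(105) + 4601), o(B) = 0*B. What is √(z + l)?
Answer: √(9841136970 + 93636*√4601)/306 ≈ 324.30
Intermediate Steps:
o(B) = 0
l = √4601 (l = √(0 + 4601) = √4601 ≈ 67.831)
O(c) = 13/(9*c) (O(c) = (13/c)/9 = 13/(9*c))
z = 96481735/918 (z = -5*(-21020 + (13/9)/102) = -5*(-21020 + (13/9)*(1/102)) = -5*(-21020 + 13/918) = -5*(-19296347/918) = 96481735/918 ≈ 1.0510e+5)
√(z + l) = √(96481735/918 + √4601)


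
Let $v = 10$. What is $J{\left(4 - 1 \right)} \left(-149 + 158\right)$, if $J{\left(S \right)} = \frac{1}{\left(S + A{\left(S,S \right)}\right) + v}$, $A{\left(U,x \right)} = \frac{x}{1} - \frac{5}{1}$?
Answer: $\frac{9}{11} \approx 0.81818$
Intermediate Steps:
$A{\left(U,x \right)} = -5 + x$ ($A{\left(U,x \right)} = x 1 - 5 = x - 5 = -5 + x$)
$J{\left(S \right)} = \frac{1}{5 + 2 S}$ ($J{\left(S \right)} = \frac{1}{\left(S + \left(-5 + S\right)\right) + 10} = \frac{1}{\left(-5 + 2 S\right) + 10} = \frac{1}{5 + 2 S}$)
$J{\left(4 - 1 \right)} \left(-149 + 158\right) = \frac{-149 + 158}{5 + 2 \left(4 - 1\right)} = \frac{1}{5 + 2 \cdot 3} \cdot 9 = \frac{1}{5 + 6} \cdot 9 = \frac{1}{11} \cdot 9 = \frac{9}{11}$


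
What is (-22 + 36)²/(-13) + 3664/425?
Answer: -35668/5525 ≈ -6.4557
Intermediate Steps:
(-22 + 36)²/(-13) + 3664/425 = 14²*(-1/13) + 3664*(1/425) = 196*(-1/13) + 3664/425 = -196/13 + 3664/425 = -35668/5525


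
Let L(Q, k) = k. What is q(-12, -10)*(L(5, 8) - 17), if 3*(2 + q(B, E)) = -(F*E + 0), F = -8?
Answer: 258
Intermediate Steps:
q(B, E) = -2 + 8*E/3 (q(B, E) = -2 + (-(-8*E + 0))/3 = -2 + (-(-8)*E)/3 = -2 + (8*E)/3 = -2 + 8*E/3)
q(-12, -10)*(L(5, 8) - 17) = (-2 + (8/3)*(-10))*(8 - 17) = (-2 - 80/3)*(-9) = -86/3*(-9) = 258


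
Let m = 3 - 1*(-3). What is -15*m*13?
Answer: -1170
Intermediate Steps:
m = 6 (m = 3 + 3 = 6)
-15*m*13 = -15*6*13 = -90*13 = -1170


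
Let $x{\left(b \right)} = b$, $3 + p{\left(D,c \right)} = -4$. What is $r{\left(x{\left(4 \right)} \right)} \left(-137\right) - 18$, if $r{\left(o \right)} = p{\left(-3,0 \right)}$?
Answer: $941$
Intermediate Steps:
$p{\left(D,c \right)} = -7$ ($p{\left(D,c \right)} = -3 - 4 = -7$)
$r{\left(o \right)} = -7$
$r{\left(x{\left(4 \right)} \right)} \left(-137\right) - 18 = \left(-7\right) \left(-137\right) - 18 = 959 - 18 = 941$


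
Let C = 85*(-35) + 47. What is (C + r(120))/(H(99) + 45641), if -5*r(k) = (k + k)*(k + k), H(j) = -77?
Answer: -1204/3797 ≈ -0.31709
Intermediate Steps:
C = -2928 (C = -2975 + 47 = -2928)
r(k) = -4*k**2/5 (r(k) = -(k + k)*(k + k)/5 = -2*k*2*k/5 = -4*k**2/5)
(C + r(120))/(H(99) + 45641) = (-2928 - 4/5*120**2)/(-77 + 45641) = (-2928 - 4/5*14400)/45564 = (-2928 - 11520)*(1/45564) = -14448*1/45564 = -1204/3797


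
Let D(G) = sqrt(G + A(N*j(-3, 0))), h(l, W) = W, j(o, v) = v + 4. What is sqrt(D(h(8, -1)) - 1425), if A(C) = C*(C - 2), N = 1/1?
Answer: sqrt(-1425 + sqrt(7)) ≈ 37.714*I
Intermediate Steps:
N = 1
j(o, v) = 4 + v
A(C) = C*(-2 + C)
D(G) = sqrt(8 + G) (D(G) = sqrt(G + (1*(4 + 0))*(-2 + 1*(4 + 0))) = sqrt(G + (1*4)*(-2 + 1*4)) = sqrt(G + 4*(-2 + 4)) = sqrt(G + 4*2) = sqrt(G + 8) = sqrt(8 + G))
sqrt(D(h(8, -1)) - 1425) = sqrt(sqrt(8 - 1) - 1425) = sqrt(sqrt(7) - 1425) = sqrt(-1425 + sqrt(7))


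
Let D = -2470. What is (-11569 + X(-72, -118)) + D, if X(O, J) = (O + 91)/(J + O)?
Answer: -140391/10 ≈ -14039.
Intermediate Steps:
X(O, J) = (91 + O)/(J + O)
(-11569 + X(-72, -118)) + D = (-11569 + (91 - 72)/(-118 - 72)) - 2470 = (-11569 + 19/(-190)) - 2470 = (-11569 - 1/190*19) - 2470 = (-11569 - ⅒) - 2470 = -115691/10 - 2470 = -140391/10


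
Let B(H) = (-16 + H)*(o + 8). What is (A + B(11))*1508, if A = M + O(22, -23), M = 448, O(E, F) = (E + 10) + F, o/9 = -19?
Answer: 1918176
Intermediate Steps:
o = -171 (o = 9*(-19) = -171)
B(H) = 2608 - 163*H (B(H) = (-16 + H)*(-171 + 8) = (-16 + H)*(-163) = 2608 - 163*H)
O(E, F) = 10 + E + F (O(E, F) = (10 + E) + F = 10 + E + F)
A = 457 (A = 448 + (10 + 22 - 23) = 448 + 9 = 457)
(A + B(11))*1508 = (457 + (2608 - 163*11))*1508 = (457 + (2608 - 1793))*1508 = (457 + 815)*1508 = 1272*1508 = 1918176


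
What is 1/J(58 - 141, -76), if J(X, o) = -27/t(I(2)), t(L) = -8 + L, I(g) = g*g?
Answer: 4/27 ≈ 0.14815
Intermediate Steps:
I(g) = g²
J(X, o) = 27/4 (J(X, o) = -27/(-8 + 2²) = -27/(-8 + 4) = -27/(-4) = -27*(-¼) = 27/4)
1/J(58 - 141, -76) = 1/(27/4) = 4/27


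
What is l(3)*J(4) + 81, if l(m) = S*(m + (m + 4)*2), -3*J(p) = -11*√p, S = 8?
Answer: 3235/3 ≈ 1078.3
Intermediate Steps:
J(p) = 11*√p/3 (J(p) = -(-11)*√p/3 = 11*√p/3)
l(m) = 64 + 24*m (l(m) = 8*(m + (m + 4)*2) = 8*(m + (4 + m)*2) = 8*(m + (8 + 2*m)) = 8*(8 + 3*m) = 64 + 24*m)
l(3)*J(4) + 81 = (64 + 24*3)*(11*√4/3) + 81 = (64 + 72)*((11/3)*2) + 81 = 136*(22/3) + 81 = 2992/3 + 81 = 3235/3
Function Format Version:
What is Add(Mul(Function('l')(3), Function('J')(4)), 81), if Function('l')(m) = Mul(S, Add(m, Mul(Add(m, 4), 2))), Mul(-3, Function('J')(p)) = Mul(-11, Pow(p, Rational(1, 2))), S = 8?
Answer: Rational(3235, 3) ≈ 1078.3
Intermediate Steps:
Function('J')(p) = Mul(Rational(11, 3), Pow(p, Rational(1, 2))) (Function('J')(p) = Mul(Rational(-1, 3), Mul(-11, Pow(p, Rational(1, 2)))) = Mul(Rational(11, 3), Pow(p, Rational(1, 2))))
Function('l')(m) = Add(64, Mul(24, m)) (Function('l')(m) = Mul(8, Add(m, Mul(Add(m, 4), 2))) = Mul(8, Add(m, Mul(Add(4, m), 2))) = Mul(8, Add(m, Add(8, Mul(2, m)))) = Mul(8, Add(8, Mul(3, m))) = Add(64, Mul(24, m)))
Add(Mul(Function('l')(3), Function('J')(4)), 81) = Add(Mul(Add(64, Mul(24, 3)), Mul(Rational(11, 3), Pow(4, Rational(1, 2)))), 81) = Add(Mul(Add(64, 72), Mul(Rational(11, 3), 2)), 81) = Add(Mul(136, Rational(22, 3)), 81) = Add(Rational(2992, 3), 81) = Rational(3235, 3)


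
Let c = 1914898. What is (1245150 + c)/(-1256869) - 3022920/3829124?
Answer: -3974907518858/1203176813189 ≈ -3.3037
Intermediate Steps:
(1245150 + c)/(-1256869) - 3022920/3829124 = (1245150 + 1914898)/(-1256869) - 3022920/3829124 = 3160048*(-1/1256869) - 3022920*1/3829124 = -3160048/1256869 - 755730/957281 = -3974907518858/1203176813189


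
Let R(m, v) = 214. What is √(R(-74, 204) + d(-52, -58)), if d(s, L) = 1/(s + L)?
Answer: √2589290/110 ≈ 14.628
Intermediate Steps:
d(s, L) = 1/(L + s)
√(R(-74, 204) + d(-52, -58)) = √(214 + 1/(-58 - 52)) = √(214 + 1/(-110)) = √(214 - 1/110) = √(23539/110) = √2589290/110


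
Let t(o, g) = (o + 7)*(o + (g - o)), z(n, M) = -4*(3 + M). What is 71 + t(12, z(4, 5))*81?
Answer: -49177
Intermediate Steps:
z(n, M) = -12 - 4*M
t(o, g) = g*(7 + o) (t(o, g) = (7 + o)*g = g*(7 + o))
71 + t(12, z(4, 5))*81 = 71 + ((-12 - 4*5)*(7 + 12))*81 = 71 + ((-12 - 20)*19)*81 = 71 - 32*19*81 = 71 - 608*81 = 71 - 49248 = -49177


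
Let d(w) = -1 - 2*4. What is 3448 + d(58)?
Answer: 3439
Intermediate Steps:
d(w) = -9 (d(w) = -1 - 8 = -9)
3448 + d(58) = 3448 - 9 = 3439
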